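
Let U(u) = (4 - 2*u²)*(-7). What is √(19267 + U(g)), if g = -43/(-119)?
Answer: √272469365/119 ≈ 138.71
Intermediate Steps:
g = 43/119 (g = -43*(-1/119) = 43/119 ≈ 0.36134)
U(u) = -28 + 14*u²
√(19267 + U(g)) = √(19267 + (-28 + 14*(43/119)²)) = √(19267 + (-28 + 14*(1849/14161))) = √(19267 + (-28 + 3698/2023)) = √(19267 - 52946/2023) = √(38924195/2023) = √272469365/119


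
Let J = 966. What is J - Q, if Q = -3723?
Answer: 4689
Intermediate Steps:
J - Q = 966 - 1*(-3723) = 966 + 3723 = 4689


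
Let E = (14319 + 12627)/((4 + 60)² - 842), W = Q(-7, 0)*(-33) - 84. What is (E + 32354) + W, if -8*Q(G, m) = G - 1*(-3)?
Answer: 104979835/3254 ≈ 32262.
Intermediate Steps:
Q(G, m) = -3/8 - G/8 (Q(G, m) = -(G - 1*(-3))/8 = -(G + 3)/8 = -(3 + G)/8 = -3/8 - G/8)
W = -201/2 (W = (-3/8 - ⅛*(-7))*(-33) - 84 = (-3/8 + 7/8)*(-33) - 84 = (½)*(-33) - 84 = -33/2 - 84 = -201/2 ≈ -100.50)
E = 13473/1627 (E = 26946/(64² - 842) = 26946/(4096 - 842) = 26946/3254 = 26946*(1/3254) = 13473/1627 ≈ 8.2809)
(E + 32354) + W = (13473/1627 + 32354) - 201/2 = 52653431/1627 - 201/2 = 104979835/3254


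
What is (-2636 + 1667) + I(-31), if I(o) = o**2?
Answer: -8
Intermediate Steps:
(-2636 + 1667) + I(-31) = (-2636 + 1667) + (-31)**2 = -969 + 961 = -8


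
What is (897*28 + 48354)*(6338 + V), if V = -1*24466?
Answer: -1331864160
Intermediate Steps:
V = -24466
(897*28 + 48354)*(6338 + V) = (897*28 + 48354)*(6338 - 24466) = (25116 + 48354)*(-18128) = 73470*(-18128) = -1331864160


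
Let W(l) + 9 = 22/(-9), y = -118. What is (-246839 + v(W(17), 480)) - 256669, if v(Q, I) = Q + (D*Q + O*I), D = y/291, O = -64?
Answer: -1399160951/2619 ≈ -5.3424e+5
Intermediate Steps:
W(l) = -103/9 (W(l) = -9 + 22/(-9) = -9 + 22*(-⅑) = -9 - 22/9 = -103/9)
D = -118/291 ≈ -0.40550
v(Q, I) = -64*I + 173*Q/291 (v(Q, I) = Q + (-118*Q/291 - 64*I) = Q + (-64*I - 118*Q/291) = -64*I + 173*Q/291)
(-246839 + v(W(17), 480)) - 256669 = (-246839 + (-64*480 + (173/291)*(-103/9))) - 256669 = (-246839 + (-30720 - 17819/2619)) - 256669 = (-246839 - 80473499/2619) - 256669 = -726944840/2619 - 256669 = -1399160951/2619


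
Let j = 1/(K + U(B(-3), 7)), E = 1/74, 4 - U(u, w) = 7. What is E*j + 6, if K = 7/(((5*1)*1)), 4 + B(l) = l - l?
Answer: 3547/592 ≈ 5.9916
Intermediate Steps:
B(l) = -4 (B(l) = -4 + (l - l) = -4 + 0 = -4)
U(u, w) = -3 (U(u, w) = 4 - 1*7 = 4 - 7 = -3)
E = 1/74 ≈ 0.013514
K = 7/5 (K = 7/((5*1)) = 7/5 ≈ 1.4000)
j = -5/8 (j = 1/(7/5 - 3) = 1/(-8/5) = -5/8 ≈ -0.62500)
E*j + 6 = (1/74)*(-5/8) + 6 = -5/592 + 6 = 3547/592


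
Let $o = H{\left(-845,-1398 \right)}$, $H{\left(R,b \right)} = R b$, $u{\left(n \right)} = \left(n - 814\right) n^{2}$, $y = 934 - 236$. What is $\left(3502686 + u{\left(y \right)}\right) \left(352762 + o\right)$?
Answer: $-81325725186416$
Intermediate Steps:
$y = 698$
$u{\left(n \right)} = n^{2} \left(-814 + n\right)$ ($u{\left(n \right)} = \left(n - 814\right) n^{2} = \left(-814 + n\right) n^{2} = n^{2} \left(-814 + n\right)$)
$o = 1181310$ ($o = \left(-845\right) \left(-1398\right) = 1181310$)
$\left(3502686 + u{\left(y \right)}\right) \left(352762 + o\right) = \left(3502686 + 698^{2} \left(-814 + 698\right)\right) \left(352762 + 1181310\right) = \left(3502686 + 487204 \left(-116\right)\right) 1534072 = \left(3502686 - 56515664\right) 1534072 = \left(-53012978\right) 1534072 = -81325725186416$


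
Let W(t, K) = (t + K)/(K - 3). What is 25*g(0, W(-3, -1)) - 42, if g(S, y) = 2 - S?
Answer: 8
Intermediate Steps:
W(t, K) = (K + t)/(-3 + K)
25*g(0, W(-3, -1)) - 42 = 25*(2 - 1*0) - 42 = 25*(2 + 0) - 42 = 25*2 - 42 = 50 - 42 = 8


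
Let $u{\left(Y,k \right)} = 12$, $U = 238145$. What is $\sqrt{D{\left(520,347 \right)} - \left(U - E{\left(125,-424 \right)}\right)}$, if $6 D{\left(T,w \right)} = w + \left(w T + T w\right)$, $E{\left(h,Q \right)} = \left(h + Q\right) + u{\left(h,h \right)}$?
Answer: $\frac{i \sqrt{712910}}{2} \approx 422.17 i$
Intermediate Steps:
$E{\left(h,Q \right)} = 12 + Q + h$ ($E{\left(h,Q \right)} = \left(h + Q\right) + 12 = \left(Q + h\right) + 12 = 12 + Q + h$)
$D{\left(T,w \right)} = \frac{w}{6} + \frac{T w}{3}$ ($D{\left(T,w \right)} = \frac{w + \left(w T + T w\right)}{6} = \frac{w + \left(T w + T w\right)}{6} = \frac{w + 2 T w}{6} = \frac{w}{6} + \frac{T w}{3}$)
$\sqrt{D{\left(520,347 \right)} - \left(U - E{\left(125,-424 \right)}\right)} = \sqrt{\frac{1}{6} \cdot 347 \left(1 + 2 \cdot 520\right) + \left(\left(12 - 424 + 125\right) - 238145\right)} = \sqrt{\frac{1}{6} \cdot 347 \left(1 + 1040\right) - 238432} = \sqrt{\frac{1}{6} \cdot 347 \cdot 1041 - 238432} = \sqrt{\frac{120409}{2} - 238432} = \sqrt{- \frac{356455}{2}} = \frac{i \sqrt{712910}}{2}$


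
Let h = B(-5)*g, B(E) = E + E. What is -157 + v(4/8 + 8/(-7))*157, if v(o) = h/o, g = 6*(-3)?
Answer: -44117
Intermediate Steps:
B(E) = 2*E
g = -18
h = 180 (h = (2*(-5))*(-18) = -10*(-18) = 180)
v(o) = 180/o
-157 + v(4/8 + 8/(-7))*157 = -157 + (180/(4/8 + 8/(-7)))*157 = -157 + (180/(4*(⅛) + 8*(-⅐)))*157 = -157 + (180/(½ - 8/7))*157 = -157 + (180/(-9/14))*157 = -157 + (180*(-14/9))*157 = -157 - 280*157 = -157 - 43960 = -44117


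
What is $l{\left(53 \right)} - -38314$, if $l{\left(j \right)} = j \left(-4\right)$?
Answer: $38102$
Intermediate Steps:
$l{\left(j \right)} = - 4 j$
$l{\left(53 \right)} - -38314 = \left(-4\right) 53 - -38314 = -212 + 38314 = 38102$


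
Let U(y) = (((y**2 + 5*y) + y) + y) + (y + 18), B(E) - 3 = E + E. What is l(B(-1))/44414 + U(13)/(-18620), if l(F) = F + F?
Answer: -6443617/413494340 ≈ -0.015583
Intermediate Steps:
B(E) = 3 + 2*E (B(E) = 3 + (E + E) = 3 + 2*E)
l(F) = 2*F
U(y) = 18 + y**2 + 8*y (U(y) = ((y**2 + 6*y) + y) + (18 + y) = (y**2 + 7*y) + (18 + y) = 18 + y**2 + 8*y)
l(B(-1))/44414 + U(13)/(-18620) = (2*(3 + 2*(-1)))/44414 + (18 + 13**2 + 8*13)/(-18620) = (2*(3 - 2))*(1/44414) + (18 + 169 + 104)*(-1/18620) = (2*1)*(1/44414) + 291*(-1/18620) = 2*(1/44414) - 291/18620 = 1/22207 - 291/18620 = -6443617/413494340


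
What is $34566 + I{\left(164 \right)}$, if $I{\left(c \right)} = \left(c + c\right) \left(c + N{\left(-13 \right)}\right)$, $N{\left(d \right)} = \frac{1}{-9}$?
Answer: $\frac{794894}{9} \approx 88322.0$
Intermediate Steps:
$N{\left(d \right)} = - \frac{1}{9}$
$I{\left(c \right)} = 2 c \left(- \frac{1}{9} + c\right)$ ($I{\left(c \right)} = \left(c + c\right) \left(c - \frac{1}{9}\right) = 2 c \left(- \frac{1}{9} + c\right)$)
$34566 + I{\left(164 \right)} = 34566 + \frac{2}{9} \cdot 164 \left(-1 + 9 \cdot 164\right) = 34566 + \frac{2}{9} \cdot 164 \left(-1 + 1476\right) = 34566 + \frac{2}{9} \cdot 164 \cdot 1475 = 34566 + \frac{483800}{9} = \frac{794894}{9}$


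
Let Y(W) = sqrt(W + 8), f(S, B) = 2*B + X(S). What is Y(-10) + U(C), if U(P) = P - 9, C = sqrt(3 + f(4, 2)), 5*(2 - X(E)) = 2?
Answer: -9 + sqrt(215)/5 + I*sqrt(2) ≈ -6.0674 + 1.4142*I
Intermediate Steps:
X(E) = 8/5 (X(E) = 2 - 1/5*2 = 2 - 2/5 = 8/5)
f(S, B) = 8/5 + 2*B (f(S, B) = 2*B + 8/5 = 8/5 + 2*B)
C = sqrt(215)/5 (C = sqrt(3 + (8/5 + 2*2)) = sqrt(3 + (8/5 + 4)) = sqrt(3 + 28/5) = sqrt(43/5) = sqrt(215)/5 ≈ 2.9326)
U(P) = -9 + P
Y(W) = sqrt(8 + W)
Y(-10) + U(C) = sqrt(8 - 10) + (-9 + sqrt(215)/5) = sqrt(-2) + (-9 + sqrt(215)/5) = I*sqrt(2) + (-9 + sqrt(215)/5) = -9 + sqrt(215)/5 + I*sqrt(2)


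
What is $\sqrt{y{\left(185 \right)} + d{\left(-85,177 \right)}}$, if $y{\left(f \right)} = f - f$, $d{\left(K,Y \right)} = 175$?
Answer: $5 \sqrt{7} \approx 13.229$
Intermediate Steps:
$y{\left(f \right)} = 0$
$\sqrt{y{\left(185 \right)} + d{\left(-85,177 \right)}} = \sqrt{0 + 175} = \sqrt{175} = 5 \sqrt{7}$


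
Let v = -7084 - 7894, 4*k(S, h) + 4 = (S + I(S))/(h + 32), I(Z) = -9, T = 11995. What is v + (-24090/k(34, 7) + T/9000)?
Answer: 3232973869/235800 ≈ 13711.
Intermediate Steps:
k(S, h) = -1 + (-9 + S)/(4*(32 + h)) (k(S, h) = -1 + ((S - 9)/(h + 32))/4 = -1 + ((-9 + S)/(32 + h))/4 = -1 + (-9 + S)/(4*(32 + h)))
v = -14978
v + (-24090/k(34, 7) + T/9000) = -14978 + (-24090*4*(32 + 7)/(-137 + 34 - 4*7) + 11995/9000) = -14978 + (-24090*156/(-137 + 34 - 28) + 11995*(1/9000)) = -14978 + (-24090/((¼)*(1/39)*(-131)) + 2399/1800) = -14978 + (-24090/(-131/156) + 2399/1800) = -14978 + (-24090*(-156/131) + 2399/1800) = -14978 + (3758040/131 + 2399/1800) = -14978 + 6764786269/235800 = 3232973869/235800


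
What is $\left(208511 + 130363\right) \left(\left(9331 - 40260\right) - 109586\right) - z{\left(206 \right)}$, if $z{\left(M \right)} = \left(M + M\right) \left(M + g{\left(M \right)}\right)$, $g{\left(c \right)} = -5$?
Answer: $-47616962922$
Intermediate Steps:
$z{\left(M \right)} = 2 M \left(-5 + M\right)$ ($z{\left(M \right)} = \left(M + M\right) \left(M - 5\right) = 2 M \left(-5 + M\right)$)
$\left(208511 + 130363\right) \left(\left(9331 - 40260\right) - 109586\right) - z{\left(206 \right)} = \left(208511 + 130363\right) \left(\left(9331 - 40260\right) - 109586\right) - 2 \cdot 206 \left(-5 + 206\right) = 338874 \left(\left(9331 - 40260\right) - 109586\right) - 2 \cdot 206 \cdot 201 = 338874 \left(-30929 - 109586\right) - 82812 = 338874 \left(-140515\right) - 82812 = -47616880110 - 82812 = -47616962922$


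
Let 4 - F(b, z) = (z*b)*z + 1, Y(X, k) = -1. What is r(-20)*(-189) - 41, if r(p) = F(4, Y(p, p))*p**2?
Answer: 75559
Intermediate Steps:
F(b, z) = 3 - b*z**2 (F(b, z) = 4 - ((z*b)*z + 1) = 4 - ((b*z)*z + 1) = 4 - (b*z**2 + 1) = 4 - (1 + b*z**2) = 4 + (-1 - b*z**2) = 3 - b*z**2)
r(p) = -p**2 (r(p) = (3 - 1*4*(-1)**2)*p**2 = (3 - 1*4*1)*p**2 = (3 - 4)*p**2 = -p**2)
r(-20)*(-189) - 41 = -1*(-20)**2*(-189) - 41 = -1*400*(-189) - 41 = -400*(-189) - 41 = 75600 - 41 = 75559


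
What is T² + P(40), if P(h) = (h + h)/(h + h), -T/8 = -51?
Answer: 166465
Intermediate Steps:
T = 408 (T = -8*(-51) = 408)
P(h) = 1 (P(h) = (2*h)/((2*h)) = (2*h)*(1/(2*h)) = 1)
T² + P(40) = 408² + 1 = 166464 + 1 = 166465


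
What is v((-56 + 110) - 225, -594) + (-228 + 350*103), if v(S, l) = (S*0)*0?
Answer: 35822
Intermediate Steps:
v(S, l) = 0 (v(S, l) = 0*0 = 0)
v((-56 + 110) - 225, -594) + (-228 + 350*103) = 0 + (-228 + 350*103) = 0 + (-228 + 36050) = 0 + 35822 = 35822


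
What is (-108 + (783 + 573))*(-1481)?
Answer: -1848288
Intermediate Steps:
(-108 + (783 + 573))*(-1481) = (-108 + 1356)*(-1481) = 1248*(-1481) = -1848288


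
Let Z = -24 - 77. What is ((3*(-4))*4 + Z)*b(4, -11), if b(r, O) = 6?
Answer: -894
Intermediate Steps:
Z = -101
((3*(-4))*4 + Z)*b(4, -11) = ((3*(-4))*4 - 101)*6 = (-12*4 - 101)*6 = (-48 - 101)*6 = -149*6 = -894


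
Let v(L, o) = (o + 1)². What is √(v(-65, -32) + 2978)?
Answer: √3939 ≈ 62.761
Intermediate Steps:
v(L, o) = (1 + o)²
√(v(-65, -32) + 2978) = √((1 - 32)² + 2978) = √((-31)² + 2978) = √(961 + 2978) = √3939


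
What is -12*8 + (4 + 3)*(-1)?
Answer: -103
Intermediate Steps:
-12*8 + (4 + 3)*(-1) = -96 + 7*(-1) = -96 - 7 = -103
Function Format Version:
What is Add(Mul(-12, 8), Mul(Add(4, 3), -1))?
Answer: -103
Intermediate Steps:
Add(Mul(-12, 8), Mul(Add(4, 3), -1)) = Add(-96, Mul(7, -1)) = Add(-96, -7) = -103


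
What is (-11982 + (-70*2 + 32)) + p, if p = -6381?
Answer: -18471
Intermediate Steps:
(-11982 + (-70*2 + 32)) + p = (-11982 + (-70*2 + 32)) - 6381 = (-11982 + (-140 + 32)) - 6381 = (-11982 - 108) - 6381 = -12090 - 6381 = -18471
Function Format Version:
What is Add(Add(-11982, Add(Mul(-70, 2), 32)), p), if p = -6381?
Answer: -18471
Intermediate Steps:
Add(Add(-11982, Add(Mul(-70, 2), 32)), p) = Add(Add(-11982, Add(Mul(-70, 2), 32)), -6381) = Add(Add(-11982, Add(-140, 32)), -6381) = Add(Add(-11982, -108), -6381) = Add(-12090, -6381) = -18471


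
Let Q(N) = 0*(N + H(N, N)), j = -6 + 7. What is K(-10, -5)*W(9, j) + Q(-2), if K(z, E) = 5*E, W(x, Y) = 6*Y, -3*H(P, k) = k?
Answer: -150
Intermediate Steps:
j = 1
H(P, k) = -k/3
Q(N) = 0 (Q(N) = 0*(N - N/3) = 0*(2*N/3) = 0)
K(-10, -5)*W(9, j) + Q(-2) = (5*(-5))*(6*1) + 0 = -25*6 + 0 = -150 + 0 = -150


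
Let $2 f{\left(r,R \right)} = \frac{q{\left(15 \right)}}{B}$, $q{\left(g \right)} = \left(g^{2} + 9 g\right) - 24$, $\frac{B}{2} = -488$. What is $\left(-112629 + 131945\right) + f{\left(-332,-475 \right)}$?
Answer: $\frac{2356531}{122} \approx 19316.0$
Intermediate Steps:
$B = -976$ ($B = 2 \left(-488\right) = -976$)
$q{\left(g \right)} = -24 + g^{2} + 9 g$
$f{\left(r,R \right)} = - \frac{21}{122}$ ($f{\left(r,R \right)} = \frac{\left(-24 + 15^{2} + 9 \cdot 15\right) \frac{1}{-976}}{2} = \frac{\left(-24 + 225 + 135\right) \left(- \frac{1}{976}\right)}{2} = \frac{336 \left(- \frac{1}{976}\right)}{2} = \frac{1}{2} \left(- \frac{21}{61}\right) = - \frac{21}{122}$)
$\left(-112629 + 131945\right) + f{\left(-332,-475 \right)} = \left(-112629 + 131945\right) - \frac{21}{122} = 19316 - \frac{21}{122} = \frac{2356531}{122}$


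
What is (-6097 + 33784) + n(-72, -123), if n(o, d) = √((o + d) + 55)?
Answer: 27687 + 2*I*√35 ≈ 27687.0 + 11.832*I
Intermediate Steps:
n(o, d) = √(55 + d + o) (n(o, d) = √((d + o) + 55) = √(55 + d + o))
(-6097 + 33784) + n(-72, -123) = (-6097 + 33784) + √(55 - 123 - 72) = 27687 + √(-140) = 27687 + 2*I*√35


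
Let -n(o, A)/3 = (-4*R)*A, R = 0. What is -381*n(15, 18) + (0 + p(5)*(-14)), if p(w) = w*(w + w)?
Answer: -700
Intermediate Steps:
n(o, A) = 0 (n(o, A) = -3*(-4*0)*A = -0*A = -3*0 = 0)
p(w) = 2*w**2 (p(w) = w*(2*w) = 2*w**2)
-381*n(15, 18) + (0 + p(5)*(-14)) = -381*0 + (0 + (2*5**2)*(-14)) = 0 + (0 + (2*25)*(-14)) = 0 + (0 + 50*(-14)) = 0 + (0 - 700) = 0 - 700 = -700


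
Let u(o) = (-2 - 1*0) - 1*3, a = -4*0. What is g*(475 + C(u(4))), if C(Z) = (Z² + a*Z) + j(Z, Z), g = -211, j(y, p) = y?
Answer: -104445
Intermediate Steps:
a = 0
u(o) = -5 (u(o) = (-2 + 0) - 3 = -2 - 3 = -5)
C(Z) = Z + Z² (C(Z) = (Z² + 0*Z) + Z = (Z² + 0) + Z = Z² + Z = Z + Z²)
g*(475 + C(u(4))) = -211*(475 - 5*(1 - 5)) = -211*(475 - 5*(-4)) = -211*(475 + 20) = -211*495 = -104445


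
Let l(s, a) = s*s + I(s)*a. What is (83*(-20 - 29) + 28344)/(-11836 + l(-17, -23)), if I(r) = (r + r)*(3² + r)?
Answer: -24277/17803 ≈ -1.3636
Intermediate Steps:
I(r) = 2*r*(9 + r) (I(r) = (2*r)*(9 + r) = 2*r*(9 + r))
l(s, a) = s² + 2*a*s*(9 + s) (l(s, a) = s*s + (2*s*(9 + s))*a = s² + 2*a*s*(9 + s))
(83*(-20 - 29) + 28344)/(-11836 + l(-17, -23)) = (83*(-20 - 29) + 28344)/(-11836 - 17*(-17 + 2*(-23)*(9 - 17))) = (83*(-49) + 28344)/(-11836 - 17*(-17 + 2*(-23)*(-8))) = (-4067 + 28344)/(-11836 - 17*(-17 + 368)) = 24277/(-11836 - 17*351) = 24277/(-11836 - 5967) = 24277/(-17803) = 24277*(-1/17803) = -24277/17803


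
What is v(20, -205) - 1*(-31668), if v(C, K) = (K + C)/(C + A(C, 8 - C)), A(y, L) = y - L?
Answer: 1646551/52 ≈ 31664.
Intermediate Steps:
v(C, K) = (C + K)/(-8 + 3*C) (v(C, K) = (K + C)/(C + (C - (8 - C))) = (C + K)/(C + (C + (-8 + C))) = (C + K)/(C + (-8 + 2*C)) = (C + K)/(-8 + 3*C))
v(20, -205) - 1*(-31668) = (20 - 205)/(-8 + 3*20) - 1*(-31668) = -185/(-8 + 60) + 31668 = -185/52 + 31668 = 1646551/52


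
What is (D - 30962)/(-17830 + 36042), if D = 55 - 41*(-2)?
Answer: -30825/18212 ≈ -1.6926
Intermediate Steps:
D = 137 (D = 55 + 82 = 137)
(D - 30962)/(-17830 + 36042) = (137 - 30962)/(-17830 + 36042) = -30825/18212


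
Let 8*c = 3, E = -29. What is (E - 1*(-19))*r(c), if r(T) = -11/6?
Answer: 55/3 ≈ 18.333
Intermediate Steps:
c = 3/8 (c = (⅛)*3 = 3/8 ≈ 0.37500)
r(T) = -11/6 (r(T) = -11*⅙ = -11/6)
(E - 1*(-19))*r(c) = (-29 - 1*(-19))*(-11/6) = (-29 + 19)*(-11/6) = -10*(-11/6) = 55/3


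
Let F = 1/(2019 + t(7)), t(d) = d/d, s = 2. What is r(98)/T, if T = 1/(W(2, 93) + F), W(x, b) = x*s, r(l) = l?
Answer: 395969/1010 ≈ 392.05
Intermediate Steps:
t(d) = 1
W(x, b) = 2*x (W(x, b) = x*2 = 2*x)
F = 1/2020 (F = 1/(2019 + 1) = 1/2020 ≈ 0.00049505)
T = 2020/8081 (T = 1/(2*2 + 1/2020) = 1/(4 + 1/2020) = 1/(8081/2020) = 2020/8081 ≈ 0.24997)
r(98)/T = 98/(2020/8081) = 98*(8081/2020) = 395969/1010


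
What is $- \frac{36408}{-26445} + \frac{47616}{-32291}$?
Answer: $- \frac{679304}{6942565} \approx -0.097846$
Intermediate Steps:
$- \frac{36408}{-26445} + \frac{47616}{-32291} = \left(-36408\right) \left(- \frac{1}{26445}\right) + 47616 \left(- \frac{1}{32291}\right) = \frac{296}{215} - \frac{47616}{32291} = - \frac{679304}{6942565}$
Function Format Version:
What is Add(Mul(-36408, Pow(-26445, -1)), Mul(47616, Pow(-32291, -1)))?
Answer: Rational(-679304, 6942565) ≈ -0.097846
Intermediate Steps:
Add(Mul(-36408, Pow(-26445, -1)), Mul(47616, Pow(-32291, -1))) = Add(Mul(-36408, Rational(-1, 26445)), Mul(47616, Rational(-1, 32291))) = Add(Rational(296, 215), Rational(-47616, 32291)) = Rational(-679304, 6942565)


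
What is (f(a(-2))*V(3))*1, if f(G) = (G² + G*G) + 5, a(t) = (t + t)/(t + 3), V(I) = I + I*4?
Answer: 555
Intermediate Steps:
V(I) = 5*I (V(I) = I + 4*I = 5*I)
a(t) = 2*t/(3 + t) (a(t) = (2*t)/(3 + t) = 2*t/(3 + t))
f(G) = 5 + 2*G² (f(G) = (G² + G²) + 5 = 2*G² + 5 = 5 + 2*G²)
(f(a(-2))*V(3))*1 = ((5 + 2*(2*(-2)/(3 - 2))²)*(5*3))*1 = ((5 + 2*(2*(-2)/1)²)*15)*1 = ((5 + 2*(2*(-2)*1)²)*15)*1 = ((5 + 2*(-4)²)*15)*1 = ((5 + 2*16)*15)*1 = ((5 + 32)*15)*1 = (37*15)*1 = 555*1 = 555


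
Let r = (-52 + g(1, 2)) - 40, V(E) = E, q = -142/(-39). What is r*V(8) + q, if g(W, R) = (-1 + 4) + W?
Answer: -27314/39 ≈ -700.36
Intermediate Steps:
q = 142/39 (q = -142*(-1/39) = 142/39 ≈ 3.6410)
g(W, R) = 3 + W
r = -88 (r = (-52 + (3 + 1)) - 40 = (-52 + 4) - 40 = -48 - 40 = -88)
r*V(8) + q = -88*8 + 142/39 = -704 + 142/39 = -27314/39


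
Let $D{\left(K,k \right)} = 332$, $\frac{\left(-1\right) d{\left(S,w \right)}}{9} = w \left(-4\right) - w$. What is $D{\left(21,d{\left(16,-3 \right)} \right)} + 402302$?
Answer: $402634$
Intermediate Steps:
$d{\left(S,w \right)} = 45 w$ ($d{\left(S,w \right)} = - 9 \left(w \left(-4\right) - w\right) = - 9 \left(- 4 w - w\right) = - 9 \left(- 5 w\right) = 45 w$)
$D{\left(21,d{\left(16,-3 \right)} \right)} + 402302 = 332 + 402302 = 402634$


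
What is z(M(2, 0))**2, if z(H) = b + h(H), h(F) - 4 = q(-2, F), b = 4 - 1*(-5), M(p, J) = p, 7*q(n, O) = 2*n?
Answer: 7569/49 ≈ 154.47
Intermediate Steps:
q(n, O) = 2*n/7 (q(n, O) = (2*n)/7 = 2*n/7)
b = 9 (b = 4 + 5 = 9)
h(F) = 24/7 (h(F) = 4 + (2/7)*(-2) = 4 - 4/7 = 24/7)
z(H) = 87/7 (z(H) = 9 + 24/7 = 87/7)
z(M(2, 0))**2 = (87/7)**2 = 7569/49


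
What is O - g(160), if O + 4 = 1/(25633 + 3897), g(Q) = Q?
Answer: -4842919/29530 ≈ -164.00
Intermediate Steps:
O = -118119/29530 (O = -4 + 1/(25633 + 3897) = -4 + 1/29530 = -118119/29530 ≈ -4.0000)
O - g(160) = -118119/29530 - 1*160 = -118119/29530 - 160 = -4842919/29530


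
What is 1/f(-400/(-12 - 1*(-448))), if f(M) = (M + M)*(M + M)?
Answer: 11881/40000 ≈ 0.29703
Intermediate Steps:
f(M) = 4*M² (f(M) = (2*M)*(2*M) = 4*M²)
1/f(-400/(-12 - 1*(-448))) = 1/(4*(-400/(-12 - 1*(-448)))²) = 1/(4*(-400/(-12 + 448))²) = 1/(4*(-400/436)²) = 1/(4*(-400*1/436)²) = 1/(4*(-100/109)²) = 1/(4*(10000/11881)) = 1/(40000/11881) = 11881/40000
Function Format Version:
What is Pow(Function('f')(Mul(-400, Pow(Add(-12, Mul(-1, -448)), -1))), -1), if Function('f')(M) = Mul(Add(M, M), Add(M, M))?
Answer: Rational(11881, 40000) ≈ 0.29703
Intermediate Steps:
Function('f')(M) = Mul(4, Pow(M, 2)) (Function('f')(M) = Mul(Mul(2, M), Mul(2, M)) = Mul(4, Pow(M, 2)))
Pow(Function('f')(Mul(-400, Pow(Add(-12, Mul(-1, -448)), -1))), -1) = Pow(Mul(4, Pow(Mul(-400, Pow(Add(-12, Mul(-1, -448)), -1)), 2)), -1) = Pow(Mul(4, Pow(Mul(-400, Pow(Add(-12, 448), -1)), 2)), -1) = Pow(Mul(4, Pow(Mul(-400, Pow(436, -1)), 2)), -1) = Pow(Mul(4, Pow(Mul(-400, Rational(1, 436)), 2)), -1) = Pow(Mul(4, Pow(Rational(-100, 109), 2)), -1) = Pow(Mul(4, Rational(10000, 11881)), -1) = Pow(Rational(40000, 11881), -1) = Rational(11881, 40000)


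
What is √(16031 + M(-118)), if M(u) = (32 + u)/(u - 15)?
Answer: √283583797/133 ≈ 126.62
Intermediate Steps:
M(u) = (32 + u)/(-15 + u)
√(16031 + M(-118)) = √(16031 + (32 - 118)/(-15 - 118)) = √(16031 - 86/(-133)) = √(16031 - 1/133*(-86)) = √(16031 + 86/133) = √(2132209/133) = √283583797/133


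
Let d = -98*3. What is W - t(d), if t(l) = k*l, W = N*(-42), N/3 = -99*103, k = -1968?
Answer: 706230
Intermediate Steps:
N = -30591 (N = 3*(-99*103) = 3*(-10197) = -30591)
W = 1284822 (W = -30591*(-42) = 1284822)
d = -294
t(l) = -1968*l
W - t(d) = 1284822 - (-1968)*(-294) = 1284822 - 1*578592 = 1284822 - 578592 = 706230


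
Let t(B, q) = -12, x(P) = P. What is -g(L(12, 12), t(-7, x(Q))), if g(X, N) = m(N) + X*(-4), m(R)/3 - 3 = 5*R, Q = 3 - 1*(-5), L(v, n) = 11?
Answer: 215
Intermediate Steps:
Q = 8 (Q = 3 + 5 = 8)
m(R) = 9 + 15*R (m(R) = 9 + 3*(5*R) = 9 + 15*R)
g(X, N) = 9 - 4*X + 15*N (g(X, N) = (9 + 15*N) + X*(-4) = (9 + 15*N) - 4*X = 9 - 4*X + 15*N)
-g(L(12, 12), t(-7, x(Q))) = -(9 - 4*11 + 15*(-12)) = -(9 - 44 - 180) = -1*(-215) = 215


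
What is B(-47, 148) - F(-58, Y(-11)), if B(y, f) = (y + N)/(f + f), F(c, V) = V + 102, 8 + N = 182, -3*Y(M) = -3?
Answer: -30361/296 ≈ -102.57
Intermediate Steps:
Y(M) = 1 (Y(M) = -⅓*(-3) = 1)
N = 174 (N = -8 + 182 = 174)
F(c, V) = 102 + V
B(y, f) = (174 + y)/(2*f) (B(y, f) = (y + 174)/(f + f) = (174 + y)/((2*f)) = (174 + y)*(1/(2*f)) = (174 + y)/(2*f))
B(-47, 148) - F(-58, Y(-11)) = (½)*(174 - 47)/148 - (102 + 1) = (½)*(1/148)*127 - 1*103 = 127/296 - 103 = -30361/296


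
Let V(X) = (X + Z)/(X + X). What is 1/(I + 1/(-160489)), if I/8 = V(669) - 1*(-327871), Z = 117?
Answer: 35789047/93873693223745 ≈ 3.8125e-7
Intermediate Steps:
V(X) = (117 + X)/(2*X) (V(X) = (X + 117)/(X + X) = (117 + X)/((2*X)) = (117 + X)*(1/(2*X)) = (117 + X)/(2*X))
I = 584922912/223 (I = 8*((1/2)*(117 + 669)/669 - 1*(-327871)) = 8*((1/2)*(1/669)*786 + 327871) = 8*(131/223 + 327871) = 8*(73115364/223) = 584922912/223 ≈ 2.6230e+6)
1/(I + 1/(-160489)) = 1/(584922912/223 + 1/(-160489)) = 1/(584922912/223 - 1/160489) = 1/(93873693223745/35789047) = 35789047/93873693223745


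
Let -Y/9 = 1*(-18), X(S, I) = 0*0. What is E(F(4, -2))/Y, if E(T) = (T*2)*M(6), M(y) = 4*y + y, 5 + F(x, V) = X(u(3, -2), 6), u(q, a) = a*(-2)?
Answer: -50/27 ≈ -1.8519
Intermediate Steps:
u(q, a) = -2*a
X(S, I) = 0
F(x, V) = -5 (F(x, V) = -5 + 0 = -5)
M(y) = 5*y
E(T) = 60*T (E(T) = (T*2)*(5*6) = (2*T)*30 = 60*T)
Y = 162 (Y = -9*(-18) = 162)
E(F(4, -2))/Y = (60*(-5))/162 = -300*1/162 = -50/27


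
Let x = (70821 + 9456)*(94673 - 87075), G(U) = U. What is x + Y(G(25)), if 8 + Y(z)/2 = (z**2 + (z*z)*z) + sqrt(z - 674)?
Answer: 609977130 + 2*I*sqrt(649) ≈ 6.0998e+8 + 50.951*I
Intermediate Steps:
x = 609944646 (x = 80277*7598 = 609944646)
Y(z) = -16 + 2*z**2 + 2*z**3 + 2*sqrt(-674 + z) (Y(z) = -16 + 2*((z**2 + (z*z)*z) + sqrt(z - 674)) = -16 + 2*((z**2 + z**2*z) + sqrt(-674 + z)) = -16 + 2*((z**2 + z**3) + sqrt(-674 + z)) = -16 + 2*(z**2 + z**3 + sqrt(-674 + z)) = -16 + (2*z**2 + 2*z**3 + 2*sqrt(-674 + z)) = -16 + 2*z**2 + 2*z**3 + 2*sqrt(-674 + z))
x + Y(G(25)) = 609944646 + (-16 + 2*25**2 + 2*25**3 + 2*sqrt(-674 + 25)) = 609944646 + (-16 + 2*625 + 2*15625 + 2*sqrt(-649)) = 609944646 + (-16 + 1250 + 31250 + 2*(I*sqrt(649))) = 609944646 + (-16 + 1250 + 31250 + 2*I*sqrt(649)) = 609944646 + (32484 + 2*I*sqrt(649)) = 609977130 + 2*I*sqrt(649)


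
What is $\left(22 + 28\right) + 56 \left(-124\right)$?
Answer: $-6894$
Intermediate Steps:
$\left(22 + 28\right) + 56 \left(-124\right) = 50 - 6944 = -6894$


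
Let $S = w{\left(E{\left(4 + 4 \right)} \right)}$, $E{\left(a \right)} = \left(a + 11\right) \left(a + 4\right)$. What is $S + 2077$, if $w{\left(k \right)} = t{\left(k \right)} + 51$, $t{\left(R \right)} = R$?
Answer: $2356$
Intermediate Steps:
$E{\left(a \right)} = \left(4 + a\right) \left(11 + a\right)$ ($E{\left(a \right)} = \left(11 + a\right) \left(4 + a\right) = \left(4 + a\right) \left(11 + a\right)$)
$w{\left(k \right)} = 51 + k$ ($w{\left(k \right)} = k + 51 = 51 + k$)
$S = 279$ ($S = 51 + \left(44 + \left(4 + 4\right)^{2} + 15 \left(4 + 4\right)\right) = 51 + \left(44 + 8^{2} + 15 \cdot 8\right) = 51 + \left(44 + 64 + 120\right) = 51 + 228 = 279$)
$S + 2077 = 279 + 2077 = 2356$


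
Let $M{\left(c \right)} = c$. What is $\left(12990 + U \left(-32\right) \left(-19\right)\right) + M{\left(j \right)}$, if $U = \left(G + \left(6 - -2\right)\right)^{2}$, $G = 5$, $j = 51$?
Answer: $115793$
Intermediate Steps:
$U = 169$ ($U = \left(5 + \left(6 - -2\right)\right)^{2} = \left(5 + \left(6 + 2\right)\right)^{2} = \left(5 + 8\right)^{2} = 13^{2} = 169$)
$\left(12990 + U \left(-32\right) \left(-19\right)\right) + M{\left(j \right)} = \left(12990 + 169 \left(-32\right) \left(-19\right)\right) + 51 = \left(12990 - -102752\right) + 51 = \left(12990 + 102752\right) + 51 = 115742 + 51 = 115793$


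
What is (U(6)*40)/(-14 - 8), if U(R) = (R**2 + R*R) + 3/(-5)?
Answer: -1428/11 ≈ -129.82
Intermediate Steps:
U(R) = -3/5 + 2*R**2 (U(R) = (R**2 + R**2) + 3*(-1/5) = 2*R**2 - 3/5 = -3/5 + 2*R**2)
(U(6)*40)/(-14 - 8) = ((-3/5 + 2*6**2)*40)/(-14 - 8) = ((-3/5 + 2*36)*40)/(-22) = ((-3/5 + 72)*40)*(-1/22) = ((357/5)*40)*(-1/22) = 2856*(-1/22) = -1428/11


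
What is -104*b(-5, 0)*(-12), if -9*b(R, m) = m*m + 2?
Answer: -832/3 ≈ -277.33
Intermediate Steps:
b(R, m) = -2/9 - m**2/9 (b(R, m) = -(m*m + 2)/9 = -(m**2 + 2)/9 = -(2 + m**2)/9 = -2/9 - m**2/9)
-104*b(-5, 0)*(-12) = -104*(-2/9 - 1/9*0**2)*(-12) = -104*(-2/9 - 1/9*0)*(-12) = -104*(-2/9 + 0)*(-12) = -104*(-2/9)*(-12) = (208/9)*(-12) = -832/3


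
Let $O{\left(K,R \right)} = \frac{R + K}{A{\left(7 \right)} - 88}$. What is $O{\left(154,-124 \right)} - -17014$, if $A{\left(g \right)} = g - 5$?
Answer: $\frac{731587}{43} \approx 17014.0$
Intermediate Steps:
$A{\left(g \right)} = -5 + g$
$O{\left(K,R \right)} = - \frac{K}{86} - \frac{R}{86}$ ($O{\left(K,R \right)} = \frac{R + K}{\left(-5 + 7\right) - 88} = \frac{K + R}{2 - 88} = \frac{K + R}{-86} = \left(K + R\right) \left(- \frac{1}{86}\right) = - \frac{K}{86} - \frac{R}{86}$)
$O{\left(154,-124 \right)} - -17014 = \left(\left(- \frac{1}{86}\right) 154 - - \frac{62}{43}\right) - -17014 = \left(- \frac{77}{43} + \frac{62}{43}\right) + 17014 = - \frac{15}{43} + 17014 = \frac{731587}{43}$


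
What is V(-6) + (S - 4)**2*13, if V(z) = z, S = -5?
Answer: 1047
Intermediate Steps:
V(-6) + (S - 4)**2*13 = -6 + (-5 - 4)**2*13 = -6 + (-9)**2*13 = -6 + 81*13 = -6 + 1053 = 1047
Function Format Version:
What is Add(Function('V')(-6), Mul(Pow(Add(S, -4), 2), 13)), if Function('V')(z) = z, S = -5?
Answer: 1047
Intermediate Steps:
Add(Function('V')(-6), Mul(Pow(Add(S, -4), 2), 13)) = Add(-6, Mul(Pow(Add(-5, -4), 2), 13)) = Add(-6, Mul(Pow(-9, 2), 13)) = Add(-6, Mul(81, 13)) = Add(-6, 1053) = 1047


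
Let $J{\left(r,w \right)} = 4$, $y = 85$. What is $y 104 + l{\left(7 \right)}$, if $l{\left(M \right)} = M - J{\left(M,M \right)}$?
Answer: $8843$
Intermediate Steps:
$l{\left(M \right)} = -4 + M$ ($l{\left(M \right)} = M - 4 = -4 + M$)
$y 104 + l{\left(7 \right)} = 85 \cdot 104 + \left(-4 + 7\right) = 8840 + 3 = 8843$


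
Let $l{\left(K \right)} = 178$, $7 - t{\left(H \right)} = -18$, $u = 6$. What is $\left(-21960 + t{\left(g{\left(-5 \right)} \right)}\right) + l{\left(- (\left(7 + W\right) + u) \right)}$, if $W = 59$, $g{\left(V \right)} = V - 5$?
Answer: $-21757$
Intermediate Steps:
$g{\left(V \right)} = -5 + V$ ($g{\left(V \right)} = V - 5 = -5 + V$)
$t{\left(H \right)} = 25$ ($t{\left(H \right)} = 7 - -18 = 7 + 18 = 25$)
$\left(-21960 + t{\left(g{\left(-5 \right)} \right)}\right) + l{\left(- (\left(7 + W\right) + u) \right)} = \left(-21960 + 25\right) + 178 = -21935 + 178 = -21757$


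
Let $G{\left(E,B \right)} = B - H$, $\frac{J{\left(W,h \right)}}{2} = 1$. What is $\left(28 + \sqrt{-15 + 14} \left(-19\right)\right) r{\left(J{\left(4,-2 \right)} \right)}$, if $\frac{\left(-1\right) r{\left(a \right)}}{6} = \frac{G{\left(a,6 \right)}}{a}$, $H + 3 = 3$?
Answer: $-504 + 342 i \approx -504.0 + 342.0 i$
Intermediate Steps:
$H = 0$ ($H = -3 + 3 = 0$)
$J{\left(W,h \right)} = 2$ ($J{\left(W,h \right)} = 2 \cdot 1 = 2$)
$G{\left(E,B \right)} = B$ ($G{\left(E,B \right)} = B - 0 = B + 0 = B$)
$r{\left(a \right)} = - \frac{36}{a}$ ($r{\left(a \right)} = - 6 \frac{6}{a} = - \frac{36}{a}$)
$\left(28 + \sqrt{-15 + 14} \left(-19\right)\right) r{\left(J{\left(4,-2 \right)} \right)} = \left(28 + \sqrt{-15 + 14} \left(-19\right)\right) \left(- \frac{36}{2}\right) = \left(28 + \sqrt{-1} \left(-19\right)\right) \left(\left(-36\right) \frac{1}{2}\right) = \left(28 + i \left(-19\right)\right) \left(-18\right) = \left(28 - 19 i\right) \left(-18\right) = -504 + 342 i$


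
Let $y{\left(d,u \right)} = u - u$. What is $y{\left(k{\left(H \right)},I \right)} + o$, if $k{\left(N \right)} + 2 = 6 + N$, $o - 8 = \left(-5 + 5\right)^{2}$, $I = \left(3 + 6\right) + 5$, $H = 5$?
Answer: $8$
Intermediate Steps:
$I = 14$ ($I = 9 + 5 = 14$)
$o = 8$ ($o = 8 + \left(-5 + 5\right)^{2} = 8 + 0^{2} = 8 + 0 = 8$)
$k{\left(N \right)} = 4 + N$ ($k{\left(N \right)} = -2 + \left(6 + N\right) = 4 + N$)
$y{\left(d,u \right)} = 0$
$y{\left(k{\left(H \right)},I \right)} + o = 0 + 8 = 8$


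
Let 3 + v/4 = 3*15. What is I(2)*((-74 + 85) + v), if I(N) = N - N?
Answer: 0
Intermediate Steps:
v = 168 (v = -12 + 4*(3*15) = -12 + 4*45 = -12 + 180 = 168)
I(N) = 0
I(2)*((-74 + 85) + v) = 0*((-74 + 85) + 168) = 0*(11 + 168) = 0*179 = 0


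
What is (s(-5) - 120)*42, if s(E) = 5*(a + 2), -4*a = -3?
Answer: -8925/2 ≈ -4462.5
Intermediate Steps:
a = ¾ (a = -¼*(-3) = ¾ ≈ 0.75000)
s(E) = 55/4 (s(E) = 5*(¾ + 2) = 5*(11/4) = 55/4)
(s(-5) - 120)*42 = (55/4 - 120)*42 = -425/4*42 = -8925/2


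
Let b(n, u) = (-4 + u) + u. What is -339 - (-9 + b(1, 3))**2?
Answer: -388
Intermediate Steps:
b(n, u) = -4 + 2*u
-339 - (-9 + b(1, 3))**2 = -339 - (-9 + (-4 + 2*3))**2 = -339 - (-9 + (-4 + 6))**2 = -339 - (-9 + 2)**2 = -339 - 1*(-7)**2 = -339 - 1*49 = -339 - 49 = -388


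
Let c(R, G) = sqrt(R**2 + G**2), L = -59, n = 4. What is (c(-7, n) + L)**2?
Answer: (59 - sqrt(65))**2 ≈ 2594.7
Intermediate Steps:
c(R, G) = sqrt(G**2 + R**2)
(c(-7, n) + L)**2 = (sqrt(4**2 + (-7)**2) - 59)**2 = (sqrt(16 + 49) - 59)**2 = (sqrt(65) - 59)**2 = (-59 + sqrt(65))**2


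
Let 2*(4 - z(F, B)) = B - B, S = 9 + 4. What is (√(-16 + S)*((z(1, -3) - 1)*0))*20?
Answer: 0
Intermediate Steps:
S = 13
z(F, B) = 4 (z(F, B) = 4 - (B - B)/2 = 4 - ½*0 = 4 + 0 = 4)
(√(-16 + S)*((z(1, -3) - 1)*0))*20 = (√(-16 + 13)*((4 - 1)*0))*20 = (√(-3)*(3*0))*20 = ((I*√3)*0)*20 = 0*20 = 0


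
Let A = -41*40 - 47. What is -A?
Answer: 1687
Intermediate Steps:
A = -1687 (A = -1640 - 47 = -1687)
-A = -1*(-1687) = 1687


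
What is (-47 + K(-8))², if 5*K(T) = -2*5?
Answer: 2401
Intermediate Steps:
K(T) = -2 (K(T) = (-2*5)/5 = (⅕)*(-10) = -2)
(-47 + K(-8))² = (-47 - 2)² = (-49)² = 2401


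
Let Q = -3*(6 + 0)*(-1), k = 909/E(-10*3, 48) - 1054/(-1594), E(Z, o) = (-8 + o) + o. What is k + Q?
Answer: 2033297/70136 ≈ 28.991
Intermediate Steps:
E(Z, o) = -8 + 2*o
k = 770849/70136 (k = 909/(-8 + 2*48) - 1054/(-1594) = 909/(-8 + 96) - 1054*(-1/1594) = 909/88 + 527/797 = 770849/70136 ≈ 10.991)
Q = 18 (Q = -3*6*(-1) = -18*(-1) = 18)
k + Q = 770849/70136 + 18 = 2033297/70136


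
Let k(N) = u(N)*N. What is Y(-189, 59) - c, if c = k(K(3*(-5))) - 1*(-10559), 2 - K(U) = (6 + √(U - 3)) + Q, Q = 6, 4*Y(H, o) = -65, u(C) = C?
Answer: -42629/4 - 60*I*√2 ≈ -10657.0 - 84.853*I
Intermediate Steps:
Y(H, o) = -65/4 (Y(H, o) = (¼)*(-65) = -65/4)
K(U) = -10 - √(-3 + U) (K(U) = 2 - ((6 + √(U - 3)) + 6) = 2 - ((6 + √(-3 + U)) + 6) = 2 - (12 + √(-3 + U)) = 2 + (-12 - √(-3 + U)) = -10 - √(-3 + U))
k(N) = N² (k(N) = N*N = N²)
c = 10559 + (-10 - 3*I*√2)² (c = (-10 - √(-3 + 3*(-5)))² - 1*(-10559) = (-10 - √(-3 - 15))² + 10559 = (-10 - √(-18))² + 10559 = (-10 - 3*I*√2)² + 10559 = 10559 + (-10 - 3*I*√2)² ≈ 10641.0 + 84.853*I)
Y(-189, 59) - c = -65/4 - (10641 + 60*I*√2) = -65/4 + (-10641 - 60*I*√2) = -42629/4 - 60*I*√2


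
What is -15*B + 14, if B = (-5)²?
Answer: -361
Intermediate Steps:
B = 25
-15*B + 14 = -15*25 + 14 = -375 + 14 = -361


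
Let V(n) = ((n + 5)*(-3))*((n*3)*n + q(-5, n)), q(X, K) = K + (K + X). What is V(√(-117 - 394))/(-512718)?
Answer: -4356/85453 - 764*I*√511/85453 ≈ -0.050975 - 0.2021*I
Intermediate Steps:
q(X, K) = X + 2*K
V(n) = (-15 - 3*n)*(-5 + 2*n + 3*n²) (V(n) = ((n + 5)*(-3))*((n*3)*n + (-5 + 2*n)) = ((5 + n)*(-3))*((3*n)*n + (-5 + 2*n)) = (-15 - 3*n)*(3*n² + (-5 + 2*n)) = (-15 - 3*n)*(-5 + 2*n + 3*n²))
V(√(-117 - 394))/(-512718) = (75 - 51*(√(-117 - 394))² - 15*√(-117 - 394) - 9*(-117 - 394)^(3/2))/(-512718) = (75 - 51*(√(-511))² - 15*I*√511 - 9*(-511*I*√511))*(-1/512718) = (75 - 51*(I*√511)² - 15*I*√511 - 9*(-511*I*√511))*(-1/512718) = (75 - 51*(-511) - 15*I*√511 - (-4599)*I*√511)*(-1/512718) = (75 + 26061 - 15*I*√511 + 4599*I*√511)*(-1/512718) = (26136 + 4584*I*√511)*(-1/512718) = -4356/85453 - 764*I*√511/85453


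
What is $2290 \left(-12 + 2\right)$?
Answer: $-22900$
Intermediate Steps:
$2290 \left(-12 + 2\right) = 2290 \left(-10\right) = -22900$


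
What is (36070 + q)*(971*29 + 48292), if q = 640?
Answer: 2806516210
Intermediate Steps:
(36070 + q)*(971*29 + 48292) = (36070 + 640)*(971*29 + 48292) = 36710*(28159 + 48292) = 36710*76451 = 2806516210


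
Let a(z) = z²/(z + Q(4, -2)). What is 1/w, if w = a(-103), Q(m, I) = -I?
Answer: -101/10609 ≈ -0.0095202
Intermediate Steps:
a(z) = z²/(2 + z) (a(z) = z²/(z - 1*(-2)) = z²/(z + 2) = z²/(2 + z))
w = -10609/101 (w = (-103)²/(2 - 103) = 10609/(-101) = 10609*(-1/101) = -10609/101 ≈ -105.04)
1/w = 1/(-10609/101) = -101/10609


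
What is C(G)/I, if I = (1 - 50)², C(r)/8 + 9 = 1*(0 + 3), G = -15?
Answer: -48/2401 ≈ -0.019992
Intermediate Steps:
C(r) = -48 (C(r) = -72 + 8*(1*(0 + 3)) = -72 + 8*(1*3) = -72 + 8*3 = -72 + 24 = -48)
I = 2401 (I = (-49)² = 2401)
C(G)/I = -48/2401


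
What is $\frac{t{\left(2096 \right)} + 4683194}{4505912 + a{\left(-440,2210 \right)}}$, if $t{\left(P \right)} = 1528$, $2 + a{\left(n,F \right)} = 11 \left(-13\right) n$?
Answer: $\frac{334623}{326345} \approx 1.0254$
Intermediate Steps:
$a{\left(n,F \right)} = -2 - 143 n$ ($a{\left(n,F \right)} = -2 + 11 \left(-13\right) n = -2 - 143 n$)
$\frac{t{\left(2096 \right)} + 4683194}{4505912 + a{\left(-440,2210 \right)}} = \frac{1528 + 4683194}{4505912 - -62918} = \frac{4684722}{4505912 + \left(-2 + 62920\right)} = \frac{4684722}{4505912 + 62918} = \frac{4684722}{4568830} = 4684722 \cdot \frac{1}{4568830} = \frac{334623}{326345}$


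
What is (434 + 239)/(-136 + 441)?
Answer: 673/305 ≈ 2.2066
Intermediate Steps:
(434 + 239)/(-136 + 441) = 673/305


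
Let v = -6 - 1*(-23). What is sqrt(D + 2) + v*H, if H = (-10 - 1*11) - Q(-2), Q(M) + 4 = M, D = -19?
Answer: -255 + I*sqrt(17) ≈ -255.0 + 4.1231*I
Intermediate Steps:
Q(M) = -4 + M
v = 17 (v = -6 + 23 = 17)
H = -15 (H = (-10 - 1*11) - (-4 - 2) = (-10 - 11) - 1*(-6) = -21 + 6 = -15)
sqrt(D + 2) + v*H = sqrt(-19 + 2) + 17*(-15) = sqrt(-17) - 255 = I*sqrt(17) - 255 = -255 + I*sqrt(17)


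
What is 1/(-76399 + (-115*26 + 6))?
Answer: -1/79383 ≈ -1.2597e-5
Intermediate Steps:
1/(-76399 + (-115*26 + 6)) = 1/(-76399 + (-2990 + 6)) = 1/(-76399 - 2984) = 1/(-79383) = -1/79383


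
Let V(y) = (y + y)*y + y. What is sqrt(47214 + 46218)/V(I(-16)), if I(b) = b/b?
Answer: 2*sqrt(23358)/3 ≈ 101.89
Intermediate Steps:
I(b) = 1
V(y) = y + 2*y**2 (V(y) = (2*y)*y + y = 2*y**2 + y = y + 2*y**2)
sqrt(47214 + 46218)/V(I(-16)) = sqrt(47214 + 46218)/((1*(1 + 2*1))) = sqrt(93432)/((1*(1 + 2))) = (2*sqrt(23358))/((1*3)) = (2*sqrt(23358))/3 = (2*sqrt(23358))*(1/3) = 2*sqrt(23358)/3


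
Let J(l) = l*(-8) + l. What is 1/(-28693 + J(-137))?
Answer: -1/27734 ≈ -3.6057e-5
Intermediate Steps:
J(l) = -7*l (J(l) = -8*l + l = -7*l)
1/(-28693 + J(-137)) = 1/(-28693 - 7*(-137)) = 1/(-28693 + 959) = 1/(-27734) = -1/27734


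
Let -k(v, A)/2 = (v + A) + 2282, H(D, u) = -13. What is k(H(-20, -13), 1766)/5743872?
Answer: -1345/957312 ≈ -0.0014050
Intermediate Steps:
k(v, A) = -4564 - 2*A - 2*v (k(v, A) = -2*((v + A) + 2282) = -2*((A + v) + 2282) = -2*(2282 + A + v) = -4564 - 2*A - 2*v)
k(H(-20, -13), 1766)/5743872 = (-4564 - 2*1766 - 2*(-13))/5743872 = (-4564 - 3532 + 26)*(1/5743872) = -8070*1/5743872 = -1345/957312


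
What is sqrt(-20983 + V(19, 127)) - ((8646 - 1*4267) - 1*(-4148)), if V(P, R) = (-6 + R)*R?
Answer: -8527 + 12*I*sqrt(39) ≈ -8527.0 + 74.94*I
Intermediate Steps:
V(P, R) = R*(-6 + R)
sqrt(-20983 + V(19, 127)) - ((8646 - 1*4267) - 1*(-4148)) = sqrt(-20983 + 127*(-6 + 127)) - ((8646 - 1*4267) - 1*(-4148)) = sqrt(-20983 + 127*121) - ((8646 - 4267) + 4148) = sqrt(-20983 + 15367) - (4379 + 4148) = sqrt(-5616) - 1*8527 = 12*I*sqrt(39) - 8527 = -8527 + 12*I*sqrt(39)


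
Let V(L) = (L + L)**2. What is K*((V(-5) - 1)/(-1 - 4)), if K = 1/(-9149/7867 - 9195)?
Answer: 778833/361731070 ≈ 0.0021531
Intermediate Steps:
V(L) = 4*L**2 (V(L) = (2*L)**2 = 4*L**2)
K = -7867/72346214 (K = 1/(-9149*1/7867 - 9195) = 1/(-9149/7867 - 9195) = 1/(-72346214/7867) = -7867/72346214 ≈ -0.00010874)
K*((V(-5) - 1)/(-1 - 4)) = -7867*(4*(-5)**2 - 1)/(72346214*(-1 - 4)) = -7867*(4*25 - 1)/(72346214*(-5)) = -7867*(100 - 1)*(-1)/(72346214*5) = -778833*(-1)/(72346214*5) = -7867/72346214*(-99/5) = 778833/361731070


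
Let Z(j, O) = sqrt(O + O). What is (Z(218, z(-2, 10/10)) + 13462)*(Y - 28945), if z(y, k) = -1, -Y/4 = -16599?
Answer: 504165362 + 37451*I*sqrt(2) ≈ 5.0417e+8 + 52964.0*I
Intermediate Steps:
Y = 66396 (Y = -4*(-16599) = 66396)
Z(j, O) = sqrt(2)*sqrt(O) (Z(j, O) = sqrt(2*O) = sqrt(2)*sqrt(O))
(Z(218, z(-2, 10/10)) + 13462)*(Y - 28945) = (sqrt(2)*sqrt(-1) + 13462)*(66396 - 28945) = (sqrt(2)*I + 13462)*37451 = (I*sqrt(2) + 13462)*37451 = (13462 + I*sqrt(2))*37451 = 504165362 + 37451*I*sqrt(2)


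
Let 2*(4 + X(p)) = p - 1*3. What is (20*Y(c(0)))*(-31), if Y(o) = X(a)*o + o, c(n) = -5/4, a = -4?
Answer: -10075/2 ≈ -5037.5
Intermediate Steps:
c(n) = -5/4 (c(n) = -5*1/4 = -5/4)
X(p) = -11/2 + p/2 (X(p) = -4 + (p - 1*3)/2 = -4 + (p - 3)/2 = -4 + (-3 + p)/2 = -4 + (-3/2 + p/2) = -11/2 + p/2)
Y(o) = -13*o/2 (Y(o) = (-11/2 + (1/2)*(-4))*o + o = (-11/2 - 2)*o + o = -15*o/2 + o = -13*o/2)
(20*Y(c(0)))*(-31) = (20*(-13/2*(-5/4)))*(-31) = (20*(65/8))*(-31) = (325/2)*(-31) = -10075/2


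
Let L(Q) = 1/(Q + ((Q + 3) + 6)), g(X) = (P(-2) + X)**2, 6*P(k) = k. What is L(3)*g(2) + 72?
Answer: 1949/27 ≈ 72.185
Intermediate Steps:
P(k) = k/6
g(X) = (-1/3 + X)**2 (g(X) = ((1/6)*(-2) + X)**2 = (-1/3 + X)**2)
L(Q) = 1/(9 + 2*Q) (L(Q) = 1/(Q + ((3 + Q) + 6)) = 1/(Q + (9 + Q)) = 1/(9 + 2*Q))
L(3)*g(2) + 72 = ((-1 + 3*2)**2/9)/(9 + 2*3) + 72 = ((-1 + 6)**2/9)/(9 + 6) + 72 = ((1/9)*5**2)/15 + 72 = ((1/9)*25)/15 + 72 = (1/15)*(25/9) + 72 = 5/27 + 72 = 1949/27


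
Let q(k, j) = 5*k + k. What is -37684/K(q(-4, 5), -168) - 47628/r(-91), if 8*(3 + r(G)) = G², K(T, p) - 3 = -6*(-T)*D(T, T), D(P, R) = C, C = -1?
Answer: -367167316/1213779 ≈ -302.50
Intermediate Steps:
D(P, R) = -1
q(k, j) = 6*k
K(T, p) = 3 - 6*T (K(T, p) = 3 - 6*(-T)*(-1) = 3 - 6*T)
r(G) = -3 + G²/8
-37684/K(q(-4, 5), -168) - 47628/r(-91) = -37684/(3 - 36*(-4)) - 47628/(-3 + (⅛)*(-91)²) = -37684/(3 - 6*(-24)) - 47628/(-3 + (⅛)*8281) = -37684/(3 + 144) - 47628/(-3 + 8281/8) = -37684/147 - 47628/8257/8 = -37684*1/147 - 47628*8/8257 = -37684/147 - 381024/8257 = -367167316/1213779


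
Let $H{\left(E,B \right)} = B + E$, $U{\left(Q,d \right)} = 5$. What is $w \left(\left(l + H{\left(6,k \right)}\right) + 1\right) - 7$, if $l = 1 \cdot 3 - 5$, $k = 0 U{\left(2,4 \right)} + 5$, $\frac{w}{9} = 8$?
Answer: $713$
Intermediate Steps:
$w = 72$ ($w = 9 \cdot 8 = 72$)
$k = 5$ ($k = 0 \cdot 5 + 5 = 0 + 5 = 5$)
$l = -2$ ($l = 3 - 5 = -2$)
$w \left(\left(l + H{\left(6,k \right)}\right) + 1\right) - 7 = 72 \left(\left(-2 + \left(5 + 6\right)\right) + 1\right) - 7 = 72 \left(\left(-2 + 11\right) + 1\right) - 7 = 72 \left(9 + 1\right) - 7 = 72 \cdot 10 - 7 = 720 - 7 = 713$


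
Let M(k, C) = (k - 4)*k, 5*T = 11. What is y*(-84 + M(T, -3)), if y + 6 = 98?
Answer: -202308/25 ≈ -8092.3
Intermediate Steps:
T = 11/5 (T = (⅕)*11 = 11/5 ≈ 2.2000)
y = 92 (y = -6 + 98 = 92)
M(k, C) = k*(-4 + k) (M(k, C) = (-4 + k)*k = k*(-4 + k))
y*(-84 + M(T, -3)) = 92*(-84 + 11*(-4 + 11/5)/5) = 92*(-84 + (11/5)*(-9/5)) = 92*(-84 - 99/25) = 92*(-2199/25) = -202308/25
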